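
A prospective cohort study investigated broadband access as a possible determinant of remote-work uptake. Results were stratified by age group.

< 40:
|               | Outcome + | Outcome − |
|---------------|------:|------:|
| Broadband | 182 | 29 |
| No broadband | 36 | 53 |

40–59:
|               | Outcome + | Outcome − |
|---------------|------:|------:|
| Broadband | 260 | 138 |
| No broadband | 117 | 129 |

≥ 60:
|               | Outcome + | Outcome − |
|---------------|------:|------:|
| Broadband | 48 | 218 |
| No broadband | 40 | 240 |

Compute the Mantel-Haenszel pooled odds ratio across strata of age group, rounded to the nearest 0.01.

OR_MH = Σ(aᵢdᵢ/nᵢ) / Σ(bᵢcᵢ/nᵢ), where nᵢ is the stratum total.
Stratum 1 (< 40): n = 300; a·d/n = 182·53/300 = 32.1533; b·c/n = 29·36/300 = 3.4800
Stratum 2 (40–59): n = 644; a·d/n = 260·129/644 = 52.0807; b·c/n = 138·117/644 = 25.0714
Stratum 3 (≥ 60): n = 546; a·d/n = 48·240/546 = 21.0989; b·c/n = 218·40/546 = 15.9707
OR_MH = (32.1533 + 52.0807 + 21.0989) / (3.4800 + 25.0714 + 15.9707) = 105.3330 / 44.5221 = 2.36586

2.37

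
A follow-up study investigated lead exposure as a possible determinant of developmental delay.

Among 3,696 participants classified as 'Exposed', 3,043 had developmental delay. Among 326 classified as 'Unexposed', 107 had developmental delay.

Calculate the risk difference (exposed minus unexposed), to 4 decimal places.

0.4951

From the description: a = 3043, b = 653, c = 107, d = 219.
Risk in exposed = 3043/3696 = 0.823323; risk in unexposed = 107/326 = 0.328221.
Risk difference = 0.823323 − 0.328221 = 0.495102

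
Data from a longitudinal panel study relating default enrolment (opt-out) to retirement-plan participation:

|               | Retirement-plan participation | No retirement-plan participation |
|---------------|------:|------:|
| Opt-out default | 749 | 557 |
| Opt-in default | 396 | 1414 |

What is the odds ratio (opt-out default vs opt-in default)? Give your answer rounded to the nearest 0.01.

Cells: a = 749, b = 557, c = 396, d = 1414.
OR = (a·d)/(b·c) = (749 × 1414) / (557 × 396) = 1059086 / 220572 = 4.80154
The odds of retirement-plan participation are about 4.80 times as high in the opt-out default group.

4.80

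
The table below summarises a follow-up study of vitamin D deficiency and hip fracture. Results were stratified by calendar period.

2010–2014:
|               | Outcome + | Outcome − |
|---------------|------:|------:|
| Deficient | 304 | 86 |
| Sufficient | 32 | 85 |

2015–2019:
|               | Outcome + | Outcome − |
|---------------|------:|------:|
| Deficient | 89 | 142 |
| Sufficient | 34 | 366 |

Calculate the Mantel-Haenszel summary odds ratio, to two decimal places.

7.84

OR_MH = Σ(aᵢdᵢ/nᵢ) / Σ(bᵢcᵢ/nᵢ), where nᵢ is the stratum total.
Stratum 1 (2010–2014): n = 507; a·d/n = 304·85/507 = 50.9665; b·c/n = 86·32/507 = 5.4280
Stratum 2 (2015–2019): n = 631; a·d/n = 89·366/631 = 51.6228; b·c/n = 142·34/631 = 7.6513
OR_MH = (50.9665 + 51.6228) / (5.4280 + 7.6513) = 102.5893 / 13.0794 = 7.84360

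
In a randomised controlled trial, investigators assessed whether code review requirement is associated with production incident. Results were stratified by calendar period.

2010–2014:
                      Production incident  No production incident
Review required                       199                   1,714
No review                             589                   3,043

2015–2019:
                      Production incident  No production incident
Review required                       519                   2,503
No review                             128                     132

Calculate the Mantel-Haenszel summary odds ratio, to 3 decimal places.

OR_MH = Σ(aᵢdᵢ/nᵢ) / Σ(bᵢcᵢ/nᵢ), where nᵢ is the stratum total.
Stratum 1 (2010–2014): n = 5545; a·d/n = 199·3043/5545 = 109.2078; b·c/n = 1714·589/5545 = 182.0642
Stratum 2 (2015–2019): n = 3282; a·d/n = 519·132/3282 = 20.8739; b·c/n = 2503·128/3282 = 97.6185
OR_MH = (109.2078 + 20.8739) / (182.0642 + 97.6185) = 130.0816 / 279.6827 = 0.46510

0.465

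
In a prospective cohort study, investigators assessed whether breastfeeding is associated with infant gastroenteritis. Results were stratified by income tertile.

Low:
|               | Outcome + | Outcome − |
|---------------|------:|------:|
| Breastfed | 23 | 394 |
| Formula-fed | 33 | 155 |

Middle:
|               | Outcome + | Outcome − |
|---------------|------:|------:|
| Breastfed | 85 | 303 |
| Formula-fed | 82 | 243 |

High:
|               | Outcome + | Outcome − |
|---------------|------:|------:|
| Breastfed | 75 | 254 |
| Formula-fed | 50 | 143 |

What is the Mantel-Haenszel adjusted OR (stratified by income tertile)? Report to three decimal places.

0.687

OR_MH = Σ(aᵢdᵢ/nᵢ) / Σ(bᵢcᵢ/nᵢ), where nᵢ is the stratum total.
Stratum 1 (Low): n = 605; a·d/n = 23·155/605 = 5.8926; b·c/n = 394·33/605 = 21.4909
Stratum 2 (Middle): n = 713; a·d/n = 85·243/713 = 28.9691; b·c/n = 303·82/713 = 34.8471
Stratum 3 (High): n = 522; a·d/n = 75·143/522 = 20.5460; b·c/n = 254·50/522 = 24.3295
OR_MH = (5.8926 + 28.9691 + 20.5460) / (21.4909 + 34.8471 + 24.3295) = 55.4077 / 80.6675 = 0.68686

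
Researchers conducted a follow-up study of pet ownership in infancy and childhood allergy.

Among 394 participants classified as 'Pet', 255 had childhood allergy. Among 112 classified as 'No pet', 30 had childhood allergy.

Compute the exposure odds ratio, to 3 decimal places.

5.014

From the description: a = 255, b = 139, c = 30, d = 82.
OR = (a·d)/(b·c) = (255 × 82) / (139 × 30) = 20910 / 4170 = 5.01439
The odds of childhood allergy are about 5.01 times as high in the pet group.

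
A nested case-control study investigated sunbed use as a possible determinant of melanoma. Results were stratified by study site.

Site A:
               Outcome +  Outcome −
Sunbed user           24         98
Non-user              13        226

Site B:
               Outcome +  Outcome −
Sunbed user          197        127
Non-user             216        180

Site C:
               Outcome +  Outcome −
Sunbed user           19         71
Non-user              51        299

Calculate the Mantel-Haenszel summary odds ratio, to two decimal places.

1.55

OR_MH = Σ(aᵢdᵢ/nᵢ) / Σ(bᵢcᵢ/nᵢ), where nᵢ is the stratum total.
Stratum 1 (Site A): n = 361; a·d/n = 24·226/361 = 15.0249; b·c/n = 98·13/361 = 3.5291
Stratum 2 (Site B): n = 720; a·d/n = 197·180/720 = 49.2500; b·c/n = 127·216/720 = 38.1000
Stratum 3 (Site C): n = 440; a·d/n = 19·299/440 = 12.9114; b·c/n = 71·51/440 = 8.2295
OR_MH = (15.0249 + 49.2500 + 12.9114) / (3.5291 + 38.1000 + 8.2295) = 77.1863 / 49.8586 = 1.54810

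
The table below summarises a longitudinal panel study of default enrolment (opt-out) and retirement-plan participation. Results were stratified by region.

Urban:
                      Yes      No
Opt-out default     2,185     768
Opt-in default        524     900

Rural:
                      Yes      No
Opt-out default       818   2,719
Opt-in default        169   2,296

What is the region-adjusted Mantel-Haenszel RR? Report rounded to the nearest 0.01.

RR_MH = Σ(aᵢ·n₀ᵢ/nᵢ) / Σ(cᵢ·n₁ᵢ/nᵢ), with n₁ᵢ = aᵢ+bᵢ (exposed), n₀ᵢ = cᵢ+dᵢ (unexposed), nᵢ = n₁ᵢ+n₀ᵢ.
Stratum 1 (Urban): n₁ = 2953, n₀ = 1424, n = 4377; a·n₀/n = 2185·1424/4377 = 710.8613; c·n₁/n = 524·2953/4377 = 353.5234
Stratum 2 (Rural): n₁ = 3537, n₀ = 2465, n = 6002; a·n₀/n = 818·2465/6002 = 335.9497; c·n₁/n = 169·3537/6002 = 99.5923
RR_MH = (710.8613 + 335.9497) / (353.5234 + 99.5923) = 1046.8110 / 453.1157 = 2.31025

2.31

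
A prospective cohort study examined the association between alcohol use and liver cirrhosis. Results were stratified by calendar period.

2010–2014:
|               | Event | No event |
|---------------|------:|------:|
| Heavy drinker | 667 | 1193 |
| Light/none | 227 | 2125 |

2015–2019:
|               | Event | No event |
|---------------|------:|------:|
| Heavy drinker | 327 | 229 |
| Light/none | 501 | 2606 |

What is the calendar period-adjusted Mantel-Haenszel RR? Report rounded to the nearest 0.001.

3.686

RR_MH = Σ(aᵢ·n₀ᵢ/nᵢ) / Σ(cᵢ·n₁ᵢ/nᵢ), with n₁ᵢ = aᵢ+bᵢ (exposed), n₀ᵢ = cᵢ+dᵢ (unexposed), nᵢ = n₁ᵢ+n₀ᵢ.
Stratum 1 (2010–2014): n₁ = 1860, n₀ = 2352, n = 4212; a·n₀/n = 667·2352/4212 = 372.4558; c·n₁/n = 227·1860/4212 = 100.2422
Stratum 2 (2015–2019): n₁ = 556, n₀ = 3107, n = 3663; a·n₀/n = 327·3107/3663 = 277.3653; c·n₁/n = 501·556/3663 = 76.0459
RR_MH = (372.4558 + 277.3653) / (100.2422 + 76.0459) = 649.8211 / 176.2880 = 3.68613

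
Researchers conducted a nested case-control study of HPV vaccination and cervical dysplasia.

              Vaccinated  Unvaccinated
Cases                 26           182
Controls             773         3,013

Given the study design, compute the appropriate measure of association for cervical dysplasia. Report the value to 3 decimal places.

Reading the table with exposure as columns: a = 26 (Vaccinated, case), b = 773 (Vaccinated, non-case), c = 182 (Unvaccinated, case), d = 3013.
This is a nested case-control study: participants were sampled on outcome status, so risks in the source population cannot be estimated directly — relative risk is not valid here. The odds ratio is the appropriate measure.
OR = (a·d)/(b·c) = (26 × 3013) / (773 × 182) = 78338 / 140686 = 0.55683

0.557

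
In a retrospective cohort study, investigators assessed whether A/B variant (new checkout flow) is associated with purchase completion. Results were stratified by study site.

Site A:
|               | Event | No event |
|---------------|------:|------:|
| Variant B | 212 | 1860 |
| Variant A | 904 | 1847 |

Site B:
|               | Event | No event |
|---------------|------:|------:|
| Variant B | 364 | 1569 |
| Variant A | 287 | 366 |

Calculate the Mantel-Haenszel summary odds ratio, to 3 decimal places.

0.254

OR_MH = Σ(aᵢdᵢ/nᵢ) / Σ(bᵢcᵢ/nᵢ), where nᵢ is the stratum total.
Stratum 1 (Site A): n = 4823; a·d/n = 212·1847/4823 = 81.1868; b·c/n = 1860·904/4823 = 348.6295
Stratum 2 (Site B): n = 2586; a·d/n = 364·366/2586 = 51.5174; b·c/n = 1569·287/2586 = 174.1311
OR_MH = (81.1868 + 51.5174) / (348.6295 + 174.1311) = 132.7042 / 522.7606 = 0.25385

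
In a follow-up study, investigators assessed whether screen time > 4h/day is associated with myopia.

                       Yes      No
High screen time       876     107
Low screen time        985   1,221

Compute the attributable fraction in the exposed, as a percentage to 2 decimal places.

49.90

Cells: a = 876, b = 107, c = 985, d = 1221.
Risk in exposed = 876/983 = 0.89115; risk in unexposed = 985/2206 = 0.44651.
RR = 0.89115/0.44651 = 1.99581
AR% = (RR − 1)/RR × 100 = (1.99581 − 1)/1.99581 × 100 = 49.8951%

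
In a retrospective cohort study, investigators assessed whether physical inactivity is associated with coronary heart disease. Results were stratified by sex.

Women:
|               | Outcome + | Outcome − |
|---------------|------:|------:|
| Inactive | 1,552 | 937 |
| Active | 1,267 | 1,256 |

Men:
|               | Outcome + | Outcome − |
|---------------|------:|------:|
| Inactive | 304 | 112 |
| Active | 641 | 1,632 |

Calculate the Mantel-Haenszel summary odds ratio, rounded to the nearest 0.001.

OR_MH = Σ(aᵢdᵢ/nᵢ) / Σ(bᵢcᵢ/nᵢ), where nᵢ is the stratum total.
Stratum 1 (Women): n = 5012; a·d/n = 1552·1256/5012 = 388.9290; b·c/n = 937·1267/5012 = 236.8673
Stratum 2 (Men): n = 2689; a·d/n = 304·1632/2689 = 184.5028; b·c/n = 112·641/2689 = 26.6984
OR_MH = (388.9290 + 184.5028) / (236.8673 + 26.6984) = 573.4318 / 263.5657 = 2.17567

2.176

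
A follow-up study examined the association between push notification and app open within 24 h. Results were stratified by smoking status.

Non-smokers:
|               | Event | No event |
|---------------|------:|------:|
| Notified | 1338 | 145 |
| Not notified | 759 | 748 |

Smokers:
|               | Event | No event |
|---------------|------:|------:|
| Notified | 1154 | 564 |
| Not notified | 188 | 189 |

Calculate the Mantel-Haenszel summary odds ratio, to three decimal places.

5.020

OR_MH = Σ(aᵢdᵢ/nᵢ) / Σ(bᵢcᵢ/nᵢ), where nᵢ is the stratum total.
Stratum 1 (Non-smokers): n = 2990; a·d/n = 1338·748/2990 = 334.7237; b·c/n = 145·759/2990 = 36.8077
Stratum 2 (Smokers): n = 2095; a·d/n = 1154·189/2095 = 104.1079; b·c/n = 564·188/2095 = 50.6119
OR_MH = (334.7237 + 104.1079) / (36.8077 + 50.6119) = 438.8316 / 87.4196 = 5.01983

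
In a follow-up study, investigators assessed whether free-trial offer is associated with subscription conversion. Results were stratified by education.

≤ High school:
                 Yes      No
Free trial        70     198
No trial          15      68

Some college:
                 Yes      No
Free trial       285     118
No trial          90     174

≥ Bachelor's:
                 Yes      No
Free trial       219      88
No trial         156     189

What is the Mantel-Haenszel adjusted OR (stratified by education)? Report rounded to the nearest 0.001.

3.332

OR_MH = Σ(aᵢdᵢ/nᵢ) / Σ(bᵢcᵢ/nᵢ), where nᵢ is the stratum total.
Stratum 1 (≤ High school): n = 351; a·d/n = 70·68/351 = 13.5613; b·c/n = 198·15/351 = 8.4615
Stratum 2 (Some college): n = 667; a·d/n = 285·174/667 = 74.3478; b·c/n = 118·90/667 = 15.9220
Stratum 3 (≥ Bachelor's): n = 652; a·d/n = 219·189/652 = 63.4831; b·c/n = 88·156/652 = 21.0552
OR_MH = (13.5613 + 74.3478 + 63.4831) / (8.4615 + 15.9220 + 21.0552) = 151.3922 / 45.4388 = 3.33178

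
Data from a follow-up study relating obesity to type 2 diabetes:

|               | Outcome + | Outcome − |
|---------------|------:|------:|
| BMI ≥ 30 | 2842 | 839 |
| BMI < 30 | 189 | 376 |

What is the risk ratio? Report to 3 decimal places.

2.308

Cells: a = 2842, b = 839, c = 189, d = 376.
Risk in exposed = 2842/3681 = 0.77207; risk in unexposed = 189/565 = 0.33451.
RR = 0.77207 / 0.33451 = 2.30805
The risk among the exposed is 2.31 times that among the unexposed.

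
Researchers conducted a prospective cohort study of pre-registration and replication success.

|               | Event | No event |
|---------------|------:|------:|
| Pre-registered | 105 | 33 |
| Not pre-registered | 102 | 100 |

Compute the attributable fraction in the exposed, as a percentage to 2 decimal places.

33.64

Cells: a = 105, b = 33, c = 102, d = 100.
Risk in exposed = 105/138 = 0.76087; risk in unexposed = 102/202 = 0.50495.
RR = 0.76087/0.50495 = 1.50682
AR% = (RR − 1)/RR × 100 = (1.50682 − 1)/1.50682 × 100 = 33.6351%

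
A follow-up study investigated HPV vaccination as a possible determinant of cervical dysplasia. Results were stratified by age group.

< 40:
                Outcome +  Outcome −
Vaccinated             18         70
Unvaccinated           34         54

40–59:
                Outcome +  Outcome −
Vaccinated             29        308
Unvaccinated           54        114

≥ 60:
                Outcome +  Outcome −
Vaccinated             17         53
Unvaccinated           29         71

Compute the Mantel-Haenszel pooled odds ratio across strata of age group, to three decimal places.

OR_MH = Σ(aᵢdᵢ/nᵢ) / Σ(bᵢcᵢ/nᵢ), where nᵢ is the stratum total.
Stratum 1 (< 40): n = 176; a·d/n = 18·54/176 = 5.5227; b·c/n = 70·34/176 = 13.5227
Stratum 2 (40–59): n = 505; a·d/n = 29·114/505 = 6.5465; b·c/n = 308·54/505 = 32.9347
Stratum 3 (≥ 60): n = 170; a·d/n = 17·71/170 = 7.1000; b·c/n = 53·29/170 = 9.0412
OR_MH = (5.5227 + 6.5465 + 7.1000) / (13.5227 + 32.9347 + 9.0412) = 19.1693 / 55.4986 = 0.34540

0.345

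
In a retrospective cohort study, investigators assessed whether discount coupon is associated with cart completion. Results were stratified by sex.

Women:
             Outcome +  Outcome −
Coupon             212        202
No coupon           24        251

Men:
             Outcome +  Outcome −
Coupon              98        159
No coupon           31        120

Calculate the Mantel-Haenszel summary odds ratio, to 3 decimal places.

5.548

OR_MH = Σ(aᵢdᵢ/nᵢ) / Σ(bᵢcᵢ/nᵢ), where nᵢ is the stratum total.
Stratum 1 (Women): n = 689; a·d/n = 212·251/689 = 77.2308; b·c/n = 202·24/689 = 7.0363
Stratum 2 (Men): n = 408; a·d/n = 98·120/408 = 28.8235; b·c/n = 159·31/408 = 12.0809
OR_MH = (77.2308 + 28.8235) / (7.0363 + 12.0809) = 106.0543 / 19.1172 = 5.54759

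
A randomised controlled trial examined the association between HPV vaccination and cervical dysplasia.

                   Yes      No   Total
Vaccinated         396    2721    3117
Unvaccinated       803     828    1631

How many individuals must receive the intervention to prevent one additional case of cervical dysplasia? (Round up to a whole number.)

3

Risk in treated group = 396/3117 = 0.12705; risk in control = 803/1631 = 0.49234.
Absolute risk reduction = 0.49234 − 0.12705 = 0.36529
NNT = 1 / ARR = 1 / 0.36529 = 2.738 → round up → 3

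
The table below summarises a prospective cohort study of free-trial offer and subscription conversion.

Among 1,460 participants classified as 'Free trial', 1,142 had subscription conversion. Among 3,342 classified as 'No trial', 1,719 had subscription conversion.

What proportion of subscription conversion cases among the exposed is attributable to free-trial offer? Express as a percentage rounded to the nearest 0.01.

34.24

From the description: a = 1142, b = 318, c = 1719, d = 1623.
Risk in exposed = 1142/1460 = 0.78219; risk in unexposed = 1719/3342 = 0.51436.
RR = 0.78219/0.51436 = 1.52070
AR% = (RR − 1)/RR × 100 = (1.52070 − 1)/1.52070 × 100 = 34.2409%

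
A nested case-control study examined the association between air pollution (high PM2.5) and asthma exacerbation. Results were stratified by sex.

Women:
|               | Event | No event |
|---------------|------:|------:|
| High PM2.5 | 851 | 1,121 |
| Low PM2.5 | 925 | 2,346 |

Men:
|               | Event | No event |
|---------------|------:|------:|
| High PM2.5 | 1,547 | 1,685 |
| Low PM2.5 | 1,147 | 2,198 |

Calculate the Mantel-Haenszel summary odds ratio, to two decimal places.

OR_MH = Σ(aᵢdᵢ/nᵢ) / Σ(bᵢcᵢ/nᵢ), where nᵢ is the stratum total.
Stratum 1 (Women): n = 5243; a·d/n = 851·2346/5243 = 380.7831; b·c/n = 1121·925/5243 = 197.7732
Stratum 2 (Men): n = 6577; a·d/n = 1547·2198/6577 = 516.9995; b·c/n = 1685·1147/6577 = 293.8566
OR_MH = (380.7831 + 516.9995) / (197.7732 + 293.8566) = 897.7827 / 491.6298 = 1.82614

1.83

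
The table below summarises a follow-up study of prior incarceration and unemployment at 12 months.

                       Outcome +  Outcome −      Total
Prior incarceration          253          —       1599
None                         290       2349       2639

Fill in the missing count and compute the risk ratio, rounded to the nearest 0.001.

The missing cell is in the exposed row: 1599 − 253 = 1346.
So a = 253, b = 1346, c = 290, d = 2349.
RR = [a/(a+b)] / [c/(c+d)] = (253/1599) / (290/2639) = 0.15822/0.10989 = 1.43984

1.440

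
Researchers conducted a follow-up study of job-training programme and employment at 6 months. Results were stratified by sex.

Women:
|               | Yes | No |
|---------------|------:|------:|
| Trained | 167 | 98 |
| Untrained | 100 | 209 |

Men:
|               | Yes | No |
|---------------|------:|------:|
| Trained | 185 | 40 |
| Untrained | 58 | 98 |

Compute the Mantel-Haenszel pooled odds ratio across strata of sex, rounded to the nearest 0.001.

4.680

OR_MH = Σ(aᵢdᵢ/nᵢ) / Σ(bᵢcᵢ/nᵢ), where nᵢ is the stratum total.
Stratum 1 (Women): n = 574; a·d/n = 167·209/574 = 60.8066; b·c/n = 98·100/574 = 17.0732
Stratum 2 (Men): n = 381; a·d/n = 185·98/381 = 47.5853; b·c/n = 40·58/381 = 6.0892
OR_MH = (60.8066 + 47.5853) / (17.0732 + 6.0892) = 108.3919 / 23.1624 = 4.67965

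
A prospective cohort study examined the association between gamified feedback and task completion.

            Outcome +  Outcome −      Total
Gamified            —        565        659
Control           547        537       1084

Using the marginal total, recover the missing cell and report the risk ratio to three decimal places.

0.283

The missing cell is in the exposed row: 659 − 565 = 94.
So a = 94, b = 565, c = 547, d = 537.
RR = [a/(a+b)] / [c/(c+d)] = (94/659) / (547/1084) = 0.14264/0.50461 = 0.28267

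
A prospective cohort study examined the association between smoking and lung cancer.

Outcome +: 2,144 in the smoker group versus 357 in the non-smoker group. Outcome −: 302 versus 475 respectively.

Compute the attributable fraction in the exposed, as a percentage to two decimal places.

From the description: a = 2144, b = 302, c = 357, d = 475.
Risk in exposed = 2144/2446 = 0.87653; risk in unexposed = 357/832 = 0.42909.
RR = 0.87653/0.42909 = 2.04279
AR% = (RR − 1)/RR × 100 = (2.04279 − 1)/2.04279 × 100 = 51.0473%

51.05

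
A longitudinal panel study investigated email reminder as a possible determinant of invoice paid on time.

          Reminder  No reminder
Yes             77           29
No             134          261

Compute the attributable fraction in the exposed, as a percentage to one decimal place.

Reading the table with exposure as columns: a = 77 (Reminder, case), b = 134 (Reminder, non-case), c = 29 (No reminder, case), d = 261.
Risk in exposed = 77/211 = 0.36493; risk in unexposed = 29/290 = 0.10000.
RR = 0.36493/0.10000 = 3.64929
AR% = (RR − 1)/RR × 100 = (3.64929 − 1)/3.64929 × 100 = 72.5974%

72.6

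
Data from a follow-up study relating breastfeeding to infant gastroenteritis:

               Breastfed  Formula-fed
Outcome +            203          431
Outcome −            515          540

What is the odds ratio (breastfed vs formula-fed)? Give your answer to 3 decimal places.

0.494

Reading the table with exposure as columns: a = 203 (Breastfed, case), b = 515 (Breastfed, non-case), c = 431 (Formula-fed, case), d = 540.
OR = (a·d)/(b·c) = (203 × 540) / (515 × 431) = 109620 / 221965 = 0.49386
Exposure is associated with lower odds of infant gastroenteritis (OR = 0.49 < 1).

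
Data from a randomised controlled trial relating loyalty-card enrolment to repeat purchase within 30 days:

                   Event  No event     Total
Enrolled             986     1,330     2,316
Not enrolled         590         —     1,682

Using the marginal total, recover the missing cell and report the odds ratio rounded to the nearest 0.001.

The missing cell is in the unexposed row: 1682 − 590 = 1092.
So a = 986, b = 1330, c = 590, d = 1092.
OR = (a·d)/(b·c) = (986 × 1092) / (1330 × 590) = 1076712 / 784700 = 1.37213

1.372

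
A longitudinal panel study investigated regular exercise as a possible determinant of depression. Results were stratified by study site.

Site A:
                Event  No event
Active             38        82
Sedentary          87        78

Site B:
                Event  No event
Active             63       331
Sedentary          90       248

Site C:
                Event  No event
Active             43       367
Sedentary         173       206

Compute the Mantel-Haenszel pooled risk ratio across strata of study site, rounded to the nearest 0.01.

0.41

RR_MH = Σ(aᵢ·n₀ᵢ/nᵢ) / Σ(cᵢ·n₁ᵢ/nᵢ), with n₁ᵢ = aᵢ+bᵢ (exposed), n₀ᵢ = cᵢ+dᵢ (unexposed), nᵢ = n₁ᵢ+n₀ᵢ.
Stratum 1 (Site A): n₁ = 120, n₀ = 165, n = 285; a·n₀/n = 38·165/285 = 22.0000; c·n₁/n = 87·120/285 = 36.6316
Stratum 2 (Site B): n₁ = 394, n₀ = 338, n = 732; a·n₀/n = 63·338/732 = 29.0902; c·n₁/n = 90·394/732 = 48.4426
Stratum 3 (Site C): n₁ = 410, n₀ = 379, n = 789; a·n₀/n = 43·379/789 = 20.6553; c·n₁/n = 173·410/789 = 89.8986
RR_MH = (22.0000 + 29.0902 + 20.6553) / (36.6316 + 48.4426 + 89.8986) = 71.7454 / 174.9728 = 0.41004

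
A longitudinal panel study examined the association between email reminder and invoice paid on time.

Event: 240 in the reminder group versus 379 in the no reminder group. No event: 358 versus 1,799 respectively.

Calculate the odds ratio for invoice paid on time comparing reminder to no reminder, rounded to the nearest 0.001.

3.182

From the description: a = 240, b = 358, c = 379, d = 1799.
OR = (a·d)/(b·c) = (240 × 1799) / (358 × 379) = 431760 / 135682 = 3.18215
The odds of invoice paid on time are about 3.18 times as high in the reminder group.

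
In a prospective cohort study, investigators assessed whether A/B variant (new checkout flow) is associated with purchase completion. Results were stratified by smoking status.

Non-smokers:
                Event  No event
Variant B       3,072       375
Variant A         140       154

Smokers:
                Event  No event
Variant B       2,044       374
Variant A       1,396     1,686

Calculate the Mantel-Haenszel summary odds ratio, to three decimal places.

6.911

OR_MH = Σ(aᵢdᵢ/nᵢ) / Σ(bᵢcᵢ/nᵢ), where nᵢ is the stratum total.
Stratum 1 (Non-smokers): n = 3741; a·d/n = 3072·154/3741 = 126.4603; b·c/n = 375·140/3741 = 14.0337
Stratum 2 (Smokers): n = 5500; a·d/n = 2044·1686/5500 = 626.5789; b·c/n = 374·1396/5500 = 94.9280
OR_MH = (126.4603 + 626.5789) / (14.0337 + 94.9280) = 753.0392 / 108.9617 = 6.91105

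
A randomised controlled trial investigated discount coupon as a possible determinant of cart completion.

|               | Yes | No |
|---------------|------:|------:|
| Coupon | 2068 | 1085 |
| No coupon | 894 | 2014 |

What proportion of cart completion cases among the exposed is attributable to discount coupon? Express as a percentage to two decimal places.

Cells: a = 2068, b = 1085, c = 894, d = 2014.
Risk in exposed = 2068/3153 = 0.65588; risk in unexposed = 894/2908 = 0.30743.
RR = 0.65588/0.30743 = 2.13345
AR% = (RR − 1)/RR × 100 = (2.13345 − 1)/2.13345 × 100 = 53.1277%

53.13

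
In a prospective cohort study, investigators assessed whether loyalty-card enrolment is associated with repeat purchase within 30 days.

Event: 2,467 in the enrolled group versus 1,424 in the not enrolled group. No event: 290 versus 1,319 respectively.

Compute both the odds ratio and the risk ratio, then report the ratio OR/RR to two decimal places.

4.57

From the description: a = 2467, b = 290, c = 1424, d = 1319.
OR = (2467·1319)/(290·1424) = 3253973/412960 = 7.87963
Risk in exposed = 2467/2757 = 0.89481; risk in unexposed = 1424/2743 = 0.51914; RR = 1.72365
OR/RR = 7.87963 / 1.72365 = 4.57149
The outcome is not rare, so the OR lies further from 1 than the RR.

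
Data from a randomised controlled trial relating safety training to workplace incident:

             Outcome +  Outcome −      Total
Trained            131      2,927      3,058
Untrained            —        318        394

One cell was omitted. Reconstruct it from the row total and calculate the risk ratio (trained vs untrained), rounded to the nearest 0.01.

0.22

The missing cell is in the unexposed row: 394 − 318 = 76.
So a = 131, b = 2927, c = 76, d = 318.
RR = [a/(a+b)] / [c/(c+d)] = (131/3058) / (76/394) = 0.04284/0.19289 = 0.22208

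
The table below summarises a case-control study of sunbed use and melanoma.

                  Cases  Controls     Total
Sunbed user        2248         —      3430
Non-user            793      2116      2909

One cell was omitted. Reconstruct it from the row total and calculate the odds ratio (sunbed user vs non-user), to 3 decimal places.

The missing cell is in the exposed row: 3430 − 2248 = 1182.
So a = 2248, b = 1182, c = 793, d = 2116.
OR = (a·d)/(b·c) = (2248 × 2116) / (1182 × 793) = 4756768 / 937326 = 5.07483

5.075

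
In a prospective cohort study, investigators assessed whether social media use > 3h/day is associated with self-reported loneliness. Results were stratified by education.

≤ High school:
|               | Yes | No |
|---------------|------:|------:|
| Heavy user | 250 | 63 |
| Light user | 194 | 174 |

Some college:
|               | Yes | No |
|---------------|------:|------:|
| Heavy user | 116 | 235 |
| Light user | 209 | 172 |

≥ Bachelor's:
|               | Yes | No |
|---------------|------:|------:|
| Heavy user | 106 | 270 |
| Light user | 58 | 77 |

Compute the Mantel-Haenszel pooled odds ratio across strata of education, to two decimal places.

OR_MH = Σ(aᵢdᵢ/nᵢ) / Σ(bᵢcᵢ/nᵢ), where nᵢ is the stratum total.
Stratum 1 (≤ High school): n = 681; a·d/n = 250·174/681 = 63.8767; b·c/n = 63·194/681 = 17.9471
Stratum 2 (Some college): n = 732; a·d/n = 116·172/732 = 27.2568; b·c/n = 235·209/732 = 67.0970
Stratum 3 (≥ Bachelor's): n = 511; a·d/n = 106·77/511 = 15.9726; b·c/n = 270·58/511 = 30.6458
OR_MH = (63.8767 + 27.2568 + 15.9726) / (17.9471 + 67.0970 + 30.6458) = 107.1061 / 115.6899 = 0.92580

0.93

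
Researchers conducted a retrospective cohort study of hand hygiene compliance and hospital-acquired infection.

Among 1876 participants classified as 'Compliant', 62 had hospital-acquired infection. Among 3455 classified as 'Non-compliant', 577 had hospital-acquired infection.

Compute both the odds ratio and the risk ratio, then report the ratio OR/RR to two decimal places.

0.86

From the description: a = 62, b = 1814, c = 577, d = 2878.
OR = (62·2878)/(1814·577) = 178436/1046678 = 0.17048
Risk in exposed = 62/1876 = 0.03305; risk in unexposed = 577/3455 = 0.16700; RR = 0.19789
OR/RR = 0.17048 / 0.19789 = 0.86147
The outcome is not rare, so the OR lies further from 1 than the RR.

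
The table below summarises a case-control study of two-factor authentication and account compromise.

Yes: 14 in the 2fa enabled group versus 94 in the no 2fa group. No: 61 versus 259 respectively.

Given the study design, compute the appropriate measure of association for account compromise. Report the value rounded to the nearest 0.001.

0.632

From the description: a = 14, b = 61, c = 94, d = 259.
This is a case-control study: participants were sampled on outcome status, so risks in the source population cannot be estimated directly — relative risk is not valid here. The odds ratio is the appropriate measure.
OR = (a·d)/(b·c) = (14 × 259) / (61 × 94) = 3626 / 5734 = 0.63237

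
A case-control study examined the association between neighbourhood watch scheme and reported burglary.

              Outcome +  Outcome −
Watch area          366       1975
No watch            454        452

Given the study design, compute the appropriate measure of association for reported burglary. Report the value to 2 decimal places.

Cells: a = 366, b = 1975, c = 454, d = 452.
This is a case-control study: participants were sampled on outcome status, so risks in the source population cannot be estimated directly — relative risk is not valid here. The odds ratio is the appropriate measure.
OR = (a·d)/(b·c) = (366 × 452) / (1975 × 454) = 165432 / 896650 = 0.18450

0.18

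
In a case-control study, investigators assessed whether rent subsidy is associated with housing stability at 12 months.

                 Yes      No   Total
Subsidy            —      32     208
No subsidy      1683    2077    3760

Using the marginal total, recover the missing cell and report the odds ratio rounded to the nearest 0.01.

The missing cell is in the exposed row: 208 − 32 = 176.
So a = 176, b = 32, c = 1683, d = 2077.
OR = (a·d)/(b·c) = (176 × 2077) / (32 × 1683) = 365552 / 53856 = 6.78758

6.79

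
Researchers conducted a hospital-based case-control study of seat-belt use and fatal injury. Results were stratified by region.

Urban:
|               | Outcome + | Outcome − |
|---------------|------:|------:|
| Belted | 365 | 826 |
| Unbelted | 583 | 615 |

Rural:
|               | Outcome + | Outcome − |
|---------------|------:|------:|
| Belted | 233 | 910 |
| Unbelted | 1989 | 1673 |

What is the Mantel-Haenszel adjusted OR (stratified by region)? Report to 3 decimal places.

0.303

OR_MH = Σ(aᵢdᵢ/nᵢ) / Σ(bᵢcᵢ/nᵢ), where nᵢ is the stratum total.
Stratum 1 (Urban): n = 2389; a·d/n = 365·615/2389 = 93.9619; b·c/n = 826·583/2389 = 201.5730
Stratum 2 (Rural): n = 4805; a·d/n = 233·1673/4805 = 81.1257; b·c/n = 910·1989/4805 = 376.6889
OR_MH = (93.9619 + 81.1257) / (201.5730 + 376.6889) = 175.0876 / 578.2619 = 0.30278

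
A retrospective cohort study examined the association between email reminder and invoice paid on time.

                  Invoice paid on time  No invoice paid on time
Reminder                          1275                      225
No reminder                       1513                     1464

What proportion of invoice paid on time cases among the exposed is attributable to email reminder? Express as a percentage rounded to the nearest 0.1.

40.2

Cells: a = 1275, b = 225, c = 1513, d = 1464.
Risk in exposed = 1275/1500 = 0.85000; risk in unexposed = 1513/2977 = 0.50823.
RR = 0.85000/0.50823 = 1.67247
AR% = (RR − 1)/RR × 100 = (1.67247 − 1)/1.67247 × 100 = 40.2083%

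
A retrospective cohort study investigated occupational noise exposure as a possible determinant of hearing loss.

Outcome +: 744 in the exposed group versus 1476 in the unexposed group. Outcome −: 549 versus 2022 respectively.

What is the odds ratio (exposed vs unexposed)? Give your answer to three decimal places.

From the description: a = 744, b = 549, c = 1476, d = 2022.
OR = (a·d)/(b·c) = (744 × 2022) / (549 × 1476) = 1504368 / 810324 = 1.85650
The odds of hearing loss are about 1.86 times as high in the exposed group.

1.857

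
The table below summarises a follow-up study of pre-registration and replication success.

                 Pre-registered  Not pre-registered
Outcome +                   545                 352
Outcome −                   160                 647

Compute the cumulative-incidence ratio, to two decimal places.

2.19

Reading the table with exposure as columns: a = 545 (Pre-registered, case), b = 160 (Pre-registered, non-case), c = 352 (Not pre-registered, case), d = 647.
Risk in exposed = 545/705 = 0.77305; risk in unexposed = 352/999 = 0.35235.
RR = 0.77305 / 0.35235 = 2.19397
The risk among the exposed is 2.19 times that among the unexposed.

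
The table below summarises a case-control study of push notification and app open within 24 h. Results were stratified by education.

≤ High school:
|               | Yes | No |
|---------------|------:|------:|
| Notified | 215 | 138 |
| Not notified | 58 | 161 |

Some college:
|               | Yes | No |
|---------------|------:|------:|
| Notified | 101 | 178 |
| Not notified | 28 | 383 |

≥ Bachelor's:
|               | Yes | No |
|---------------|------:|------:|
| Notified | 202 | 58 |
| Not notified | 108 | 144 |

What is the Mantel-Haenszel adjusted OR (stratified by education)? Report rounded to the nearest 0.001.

5.183

OR_MH = Σ(aᵢdᵢ/nᵢ) / Σ(bᵢcᵢ/nᵢ), where nᵢ is the stratum total.
Stratum 1 (≤ High school): n = 572; a·d/n = 215·161/572 = 60.5157; b·c/n = 138·58/572 = 13.9930
Stratum 2 (Some college): n = 690; a·d/n = 101·383/690 = 56.0623; b·c/n = 178·28/690 = 7.2232
Stratum 3 (≥ Bachelor's): n = 512; a·d/n = 202·144/512 = 56.8125; b·c/n = 58·108/512 = 12.2344
OR_MH = (60.5157 + 56.0623 + 56.8125) / (13.9930 + 7.2232 + 12.2344) = 173.3906 / 33.4506 = 5.18349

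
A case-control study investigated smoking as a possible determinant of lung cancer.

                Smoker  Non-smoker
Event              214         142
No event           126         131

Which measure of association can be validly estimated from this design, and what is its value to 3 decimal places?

Reading the table with exposure as columns: a = 214 (Smoker, case), b = 126 (Smoker, non-case), c = 142 (Non-smoker, case), d = 131.
This is a case-control study: participants were sampled on outcome status, so risks in the source population cannot be estimated directly — relative risk is not valid here. The odds ratio is the appropriate measure.
OR = (a·d)/(b·c) = (214 × 131) / (126 × 142) = 28034 / 17892 = 1.56685

1.567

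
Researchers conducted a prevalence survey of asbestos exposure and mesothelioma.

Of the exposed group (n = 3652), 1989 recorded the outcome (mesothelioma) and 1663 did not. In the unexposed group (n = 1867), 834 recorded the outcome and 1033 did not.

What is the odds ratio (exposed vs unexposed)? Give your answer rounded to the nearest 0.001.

1.481

From the description: a = 1989, b = 1663, c = 834, d = 1033.
OR = (a·d)/(b·c) = (1989 × 1033) / (1663 × 834) = 2054637 / 1386942 = 1.48142
The odds of mesothelioma are about 1.48 times as high in the exposed group.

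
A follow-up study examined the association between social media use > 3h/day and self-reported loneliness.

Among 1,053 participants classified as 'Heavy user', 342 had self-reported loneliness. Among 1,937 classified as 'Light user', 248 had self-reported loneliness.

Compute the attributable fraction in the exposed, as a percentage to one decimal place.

From the description: a = 342, b = 711, c = 248, d = 1689.
Risk in exposed = 342/1053 = 0.32479; risk in unexposed = 248/1937 = 0.12803.
RR = 0.32479/0.12803 = 2.53674
AR% = (RR − 1)/RR × 100 = (2.53674 − 1)/2.53674 × 100 = 60.5793%

60.6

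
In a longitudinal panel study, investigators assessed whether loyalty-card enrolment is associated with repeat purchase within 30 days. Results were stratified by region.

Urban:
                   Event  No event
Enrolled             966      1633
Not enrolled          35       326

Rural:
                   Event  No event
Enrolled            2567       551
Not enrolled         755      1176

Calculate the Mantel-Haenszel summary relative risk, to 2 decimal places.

RR_MH = Σ(aᵢ·n₀ᵢ/nᵢ) / Σ(cᵢ·n₁ᵢ/nᵢ), with n₁ᵢ = aᵢ+bᵢ (exposed), n₀ᵢ = cᵢ+dᵢ (unexposed), nᵢ = n₁ᵢ+n₀ᵢ.
Stratum 1 (Urban): n₁ = 2599, n₀ = 361, n = 2960; a·n₀/n = 966·361/2960 = 117.8128; c·n₁/n = 35·2599/2960 = 30.7314
Stratum 2 (Rural): n₁ = 3118, n₀ = 1931, n = 5049; a·n₀/n = 2567·1931/5049 = 981.7542; c·n₁/n = 755·3118/5049 = 466.2488
RR_MH = (117.8128 + 981.7542) / (30.7314 + 466.2488) = 1099.5670 / 496.9802 = 2.21250

2.21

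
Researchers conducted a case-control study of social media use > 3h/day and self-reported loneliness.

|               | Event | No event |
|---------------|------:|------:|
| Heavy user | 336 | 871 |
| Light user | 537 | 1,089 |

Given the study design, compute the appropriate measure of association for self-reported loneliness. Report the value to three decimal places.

0.782

Cells: a = 336, b = 871, c = 537, d = 1089.
This is a case-control study: participants were sampled on outcome status, so risks in the source population cannot be estimated directly — relative risk is not valid here. The odds ratio is the appropriate measure.
OR = (a·d)/(b·c) = (336 × 1089) / (871 × 537) = 365904 / 467727 = 0.78230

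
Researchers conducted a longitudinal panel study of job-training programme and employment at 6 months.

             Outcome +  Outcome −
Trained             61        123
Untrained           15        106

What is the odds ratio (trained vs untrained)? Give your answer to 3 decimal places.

Cells: a = 61, b = 123, c = 15, d = 106.
OR = (a·d)/(b·c) = (61 × 106) / (123 × 15) = 6466 / 1845 = 3.50461
The odds of employment at 6 months are about 3.50 times as high in the trained group.

3.505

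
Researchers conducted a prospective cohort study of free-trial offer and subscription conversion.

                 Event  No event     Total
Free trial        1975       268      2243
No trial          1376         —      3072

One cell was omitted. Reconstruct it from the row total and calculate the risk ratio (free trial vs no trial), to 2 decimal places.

The missing cell is in the unexposed row: 3072 − 1376 = 1696.
So a = 1975, b = 268, c = 1376, d = 1696.
RR = [a/(a+b)] / [c/(c+d)] = (1975/2243) / (1376/3072) = 0.88052/0.44792 = 1.96581

1.97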